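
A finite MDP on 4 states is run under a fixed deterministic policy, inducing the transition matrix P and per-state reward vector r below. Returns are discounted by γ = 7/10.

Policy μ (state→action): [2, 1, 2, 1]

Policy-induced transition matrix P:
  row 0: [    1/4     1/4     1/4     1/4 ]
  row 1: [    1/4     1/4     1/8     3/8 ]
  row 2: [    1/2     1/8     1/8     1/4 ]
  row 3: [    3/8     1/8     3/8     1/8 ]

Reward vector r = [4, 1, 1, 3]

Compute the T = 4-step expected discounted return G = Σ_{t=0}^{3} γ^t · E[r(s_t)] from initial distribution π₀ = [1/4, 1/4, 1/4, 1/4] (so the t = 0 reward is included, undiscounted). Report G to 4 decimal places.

G = 6.1009

t=0: π = [0.2500, 0.2500, 0.2500, 0.2500], E[r] = 2.2500, γ^t·E[r] = 2.250000, running G = 2.250000
t=1: π = [0.3438, 0.1875, 0.2188, 0.2500], E[r] = 2.5313, γ^t·E[r] = 1.771875, running G = 4.021875
t=2: π = [0.3359, 0.1914, 0.2305, 0.2422], E[r] = 2.4922, γ^t·E[r] = 1.221172, running G = 5.243047
t=3: π = [0.3379, 0.1909, 0.2275, 0.2437], E[r] = 2.5010, γ^t·E[r] = 0.857835, running G = 6.100882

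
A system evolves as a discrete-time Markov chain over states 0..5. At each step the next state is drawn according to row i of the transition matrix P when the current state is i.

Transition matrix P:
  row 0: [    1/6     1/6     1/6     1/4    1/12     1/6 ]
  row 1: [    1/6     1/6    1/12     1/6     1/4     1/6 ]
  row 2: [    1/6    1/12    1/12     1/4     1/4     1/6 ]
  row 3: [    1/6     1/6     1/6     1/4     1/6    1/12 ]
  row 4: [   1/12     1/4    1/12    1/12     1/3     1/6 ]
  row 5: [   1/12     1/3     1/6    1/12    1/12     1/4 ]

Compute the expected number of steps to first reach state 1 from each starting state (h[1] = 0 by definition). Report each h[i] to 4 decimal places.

h = [5.1040, 0.0000, 5.4033, 5.1312, 4.4976, 4.1710]

First-step conditioning: h[1] = 0; for i ≠ 1, h[i] = 1 + Σ_k P[i][k]·h[k].
  h[0] = 1 + 1/6·h[0] + 1/6·h[2] + 1/4·h[3] + 1/12·h[4] + 1/6·h[5]
  h[2] = 1 + 1/6·h[0] + 1/12·h[2] + 1/4·h[3] + 1/4·h[4] + 1/6·h[5]
  h[3] = 1 + 1/6·h[0] + 1/6·h[2] + 1/4·h[3] + 1/6·h[4] + 1/12·h[5]
  h[4] = 1 + 1/12·h[0] + 1/12·h[2] + 1/12·h[3] + 1/3·h[4] + 1/6·h[5]
  h[5] = 1 + 1/12·h[0] + 1/6·h[2] + 1/12·h[3] + 1/12·h[4] + 1/4·h[5]
Solving the 5×5 linear system over states ≠ 1 gives exactly h = [5252/1029, 0, 5560/1029, 1760/343, 4628/1029, 4292/1029] (h[1] = 0 is the target).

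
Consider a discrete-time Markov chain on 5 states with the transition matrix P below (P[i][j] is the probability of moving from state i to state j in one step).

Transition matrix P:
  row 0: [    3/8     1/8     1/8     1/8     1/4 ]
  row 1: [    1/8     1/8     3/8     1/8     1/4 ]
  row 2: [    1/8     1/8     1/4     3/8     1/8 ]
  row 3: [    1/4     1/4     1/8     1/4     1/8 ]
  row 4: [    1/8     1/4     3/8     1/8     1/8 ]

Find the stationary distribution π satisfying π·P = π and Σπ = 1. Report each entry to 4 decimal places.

π = [0.2020, 0.1730, 0.2414, 0.2118, 0.1719]

Balance equations π_j = Σ_i π_i·P[i][j]:
  π_0 = 3/8·π_0 + 1/8·π_1 + 1/8·π_2 + 1/4·π_3 + 1/8·π_4
  π_1 = 1/8·π_0 + 1/8·π_1 + 1/8·π_2 + 1/4·π_3 + 1/4·π_4
  π_2 = 1/8·π_0 + 3/8·π_1 + 1/4·π_2 + 1/8·π_3 + 3/8·π_4
  π_3 = 1/8·π_0 + 1/8·π_1 + 3/8·π_2 + 1/4·π_3 + 1/8·π_4
  normalize: π_0 + π_1 + π_2 + π_3 + π_4 = 1
Solving the linear system gives exactly π = [41/203, 316/1827, 7/29, 43/203, 314/1827].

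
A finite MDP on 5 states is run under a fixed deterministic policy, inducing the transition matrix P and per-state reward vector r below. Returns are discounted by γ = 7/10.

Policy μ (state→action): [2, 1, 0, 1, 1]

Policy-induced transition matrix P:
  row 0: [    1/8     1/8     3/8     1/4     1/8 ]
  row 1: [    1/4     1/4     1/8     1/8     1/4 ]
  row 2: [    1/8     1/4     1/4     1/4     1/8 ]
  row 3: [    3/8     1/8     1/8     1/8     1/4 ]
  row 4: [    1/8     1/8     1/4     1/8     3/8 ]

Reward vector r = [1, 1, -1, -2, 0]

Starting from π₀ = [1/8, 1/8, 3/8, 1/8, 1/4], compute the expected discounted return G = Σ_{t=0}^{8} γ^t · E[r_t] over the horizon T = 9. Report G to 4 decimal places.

G = -0.8697

t=0: π = [0.1250, 0.1250, 0.3750, 0.1250, 0.2500], E[r] = -0.3750, γ^t·E[r] = -0.375000, running G = -0.375000
t=1: π = [0.1719, 0.1875, 0.2344, 0.1875, 0.2188], E[r] = -0.2500, γ^t·E[r] = -0.175000, running G = -0.550000
t=2: π = [0.1953, 0.1777, 0.2246, 0.1758, 0.2266], E[r] = -0.2031, γ^t·E[r] = -0.099531, running G = -0.649531
t=3: π = [0.1912, 0.1753, 0.2302, 0.1775, 0.2258], E[r] = -0.2188, γ^t·E[r] = -0.075031, running G = -0.724563
t=4: π = [0.1913, 0.1757, 0.2298, 0.1777, 0.2256], E[r] = -0.2182, γ^t·E[r] = -0.052383, running G = -0.776945
t=5: π = [0.1914, 0.1757, 0.2297, 0.1776, 0.2256], E[r] = -0.2179, γ^t·E[r] = -0.036630, running G = -0.813575
t=6: π = [0.1914, 0.1757, 0.2298, 0.1776, 0.2256], E[r] = -0.2180, γ^t·E[r] = -0.025646, running G = -0.839221
t=7: π = [0.1914, 0.1757, 0.2298, 0.1776, 0.2256], E[r] = -0.2180, γ^t·E[r] = -0.017952, running G = -0.857174
t=8: π = [0.1914, 0.1757, 0.2298, 0.1776, 0.2256], E[r] = -0.2180, γ^t·E[r] = -0.012567, running G = -0.869740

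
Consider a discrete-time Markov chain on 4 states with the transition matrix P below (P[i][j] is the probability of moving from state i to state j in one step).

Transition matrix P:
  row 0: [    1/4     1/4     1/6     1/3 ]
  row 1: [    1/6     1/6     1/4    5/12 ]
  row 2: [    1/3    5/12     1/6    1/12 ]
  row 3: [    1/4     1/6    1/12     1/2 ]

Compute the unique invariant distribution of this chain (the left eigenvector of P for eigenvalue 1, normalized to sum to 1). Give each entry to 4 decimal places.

π = [0.2440, 0.2255, 0.1541, 0.3763]

Balance equations π_j = Σ_i π_i·P[i][j]:
  π_0 = 1/4·π_0 + 1/6·π_1 + 1/3·π_2 + 1/4·π_3
  π_1 = 1/4·π_0 + 1/6·π_1 + 5/12·π_2 + 1/6·π_3
  π_2 = 1/6·π_0 + 1/4·π_1 + 1/6·π_2 + 1/12·π_3
  normalize: π_0 + π_1 + π_2 + π_3 = 1
Solving the linear system gives exactly π = [41/168, 341/1512, 233/1512, 569/1512].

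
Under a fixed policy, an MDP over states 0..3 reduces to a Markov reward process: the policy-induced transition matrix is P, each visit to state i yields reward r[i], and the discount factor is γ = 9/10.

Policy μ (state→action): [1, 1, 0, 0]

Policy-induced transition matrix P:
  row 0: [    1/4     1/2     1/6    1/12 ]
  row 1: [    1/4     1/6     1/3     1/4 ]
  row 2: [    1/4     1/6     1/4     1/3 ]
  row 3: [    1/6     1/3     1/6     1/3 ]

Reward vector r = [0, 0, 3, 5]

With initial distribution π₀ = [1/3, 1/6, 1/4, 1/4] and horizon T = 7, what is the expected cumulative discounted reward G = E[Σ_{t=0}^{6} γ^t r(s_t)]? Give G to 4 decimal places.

G = 10.1514

t=0: π = [0.3333, 0.1667, 0.2500, 0.2500], E[r] = 2.0000, γ^t·E[r] = 2.000000, running G = 2.000000
t=1: π = [0.2292, 0.3194, 0.2153, 0.2361], E[r] = 1.8264, γ^t·E[r] = 1.643750, running G = 3.643750
t=2: π = [0.2303, 0.2824, 0.2378, 0.2494], E[r] = 1.9606, γ^t·E[r] = 1.588125, running G = 5.231875
t=3: π = [0.2292, 0.2850, 0.2336, 0.2522], E[r] = 1.9618, γ^t·E[r] = 1.430121, running G = 6.661996
t=4: π = [0.2290, 0.2851, 0.2336, 0.2523], E[r] = 1.9623, γ^t·E[r] = 1.287457, running G = 7.949453
t=5: π = [0.2290, 0.2850, 0.2337, 0.2523], E[r] = 1.9626, γ^t·E[r] = 1.158899, running G = 9.108353
t=6: π = [0.2290, 0.2850, 0.2336, 0.2523], E[r] = 1.9626, γ^t·E[r] = 1.043013, running G = 10.151365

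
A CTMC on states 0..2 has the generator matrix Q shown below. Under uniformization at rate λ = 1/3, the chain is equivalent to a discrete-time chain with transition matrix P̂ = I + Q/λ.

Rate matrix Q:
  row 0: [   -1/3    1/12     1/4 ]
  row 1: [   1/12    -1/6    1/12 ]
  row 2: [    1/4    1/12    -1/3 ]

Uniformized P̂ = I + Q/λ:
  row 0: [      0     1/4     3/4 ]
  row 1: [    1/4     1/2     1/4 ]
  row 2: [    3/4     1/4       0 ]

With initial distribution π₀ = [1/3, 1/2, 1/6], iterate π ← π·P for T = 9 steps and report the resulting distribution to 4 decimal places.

π = [0.3271, 0.3333, 0.3396]

t=0: π = [0.3333, 0.5000, 0.1667]
t=1: π = [0.2500, 0.3750, 0.3750]
t=2: π = [0.3750, 0.3438, 0.2813]
t=3: π = [0.2969, 0.3359, 0.3672]
t=4: π = [0.3594, 0.3340, 0.3066]
t=5: π = [0.3135, 0.3335, 0.3530]
t=6: π = [0.3481, 0.3334, 0.3185]
t=7: π = [0.3222, 0.3333, 0.3445]
t=8: π = [0.3417, 0.3333, 0.3250]
t=9: π = [0.3271, 0.3333, 0.3396]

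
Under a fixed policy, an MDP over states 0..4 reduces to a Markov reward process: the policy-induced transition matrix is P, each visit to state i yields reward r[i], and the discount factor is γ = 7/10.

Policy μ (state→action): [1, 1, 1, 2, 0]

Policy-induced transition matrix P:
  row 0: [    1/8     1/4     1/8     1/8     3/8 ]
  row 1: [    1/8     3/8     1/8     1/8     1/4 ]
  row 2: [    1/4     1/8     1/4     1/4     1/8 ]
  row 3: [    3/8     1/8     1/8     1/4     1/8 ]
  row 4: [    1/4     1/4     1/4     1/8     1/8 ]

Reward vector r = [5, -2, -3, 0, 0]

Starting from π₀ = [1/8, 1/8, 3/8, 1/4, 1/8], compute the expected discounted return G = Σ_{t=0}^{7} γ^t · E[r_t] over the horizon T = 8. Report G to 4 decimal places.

t=0: π = [0.1250, 0.1250, 0.3750, 0.2500, 0.1250], E[r] = -0.7500, γ^t·E[r] = -0.750000, running G = -0.750000
t=1: π = [0.2500, 0.1875, 0.1875, 0.2031, 0.1719], E[r] = 0.3125, γ^t·E[r] = 0.218750, running G = -0.531250
t=2: π = [0.2207, 0.2246, 0.1699, 0.1738, 0.2109], E[r] = 0.1445, γ^t·E[r] = 0.070820, running G = -0.460430
t=3: π = [0.2161, 0.2351, 0.1726, 0.1680, 0.2083], E[r] = 0.0923, γ^t·E[r] = 0.031654, running G = -0.428776
t=4: π = [0.2146, 0.2368, 0.1726, 0.1676, 0.2084], E[r] = 0.0815, γ^t·E[r] = 0.019578, running G = -0.409197
t=5: π = [0.2145, 0.2371, 0.1726, 0.1675, 0.2083], E[r] = 0.0806, γ^t·E[r] = 0.013540, running G = -0.395658
t=6: π = [0.2145, 0.2371, 0.1726, 0.1675, 0.2083], E[r] = 0.0804, γ^t·E[r] = 0.009458, running G = -0.386200
t=7: π = [0.2145, 0.2371, 0.1726, 0.1675, 0.2083], E[r] = 0.0804, γ^t·E[r] = 0.006619, running G = -0.379581

G = -0.3796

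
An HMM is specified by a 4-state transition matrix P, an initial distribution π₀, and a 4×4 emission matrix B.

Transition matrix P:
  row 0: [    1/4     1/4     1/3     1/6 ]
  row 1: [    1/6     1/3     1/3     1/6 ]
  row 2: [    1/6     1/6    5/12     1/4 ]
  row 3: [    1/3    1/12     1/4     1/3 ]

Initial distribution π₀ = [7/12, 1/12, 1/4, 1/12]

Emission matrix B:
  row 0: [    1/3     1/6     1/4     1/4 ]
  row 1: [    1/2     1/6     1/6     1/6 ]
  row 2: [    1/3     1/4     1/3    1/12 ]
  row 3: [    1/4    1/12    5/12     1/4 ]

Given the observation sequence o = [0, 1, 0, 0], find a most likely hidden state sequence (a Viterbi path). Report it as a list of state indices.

path = [0, 2, 2, 2]

t=0: δ = [1.944e-01, 4.167e-02, 8.333e-02, 2.083e-02]  (obs o_0=0)
t=1: δ = [8.102e-03, 8.102e-03, 1.620e-02, 2.701e-03]  ψ = [0, 0, 0, 0]  (obs o_1=1)
t=2: δ = [9.002e-04, 1.350e-03, 2.251e-03, 1.013e-03]  ψ = [2, 1, 2, 2]  (obs o_2=0)
t=3: δ = [1.250e-04, 2.251e-04, 3.126e-04, 1.407e-04]  ψ = [2, 1, 2, 2]  (obs o_3=0)
backtrack: best end state = 2; path = [0, 2, 2, 2]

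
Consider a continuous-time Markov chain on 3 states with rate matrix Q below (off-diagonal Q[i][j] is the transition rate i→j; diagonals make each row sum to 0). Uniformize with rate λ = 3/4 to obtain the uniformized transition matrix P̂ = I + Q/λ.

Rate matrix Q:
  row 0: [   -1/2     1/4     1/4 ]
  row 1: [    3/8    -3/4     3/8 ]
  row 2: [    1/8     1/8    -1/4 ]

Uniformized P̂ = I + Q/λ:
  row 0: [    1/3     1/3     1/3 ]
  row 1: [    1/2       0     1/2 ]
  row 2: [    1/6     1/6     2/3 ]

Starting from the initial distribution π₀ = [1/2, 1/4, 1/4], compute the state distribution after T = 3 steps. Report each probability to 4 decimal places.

π = [0.2778, 0.1840, 0.5382]

t=0: π = [0.5000, 0.2500, 0.2500]
t=1: π = [0.3333, 0.2083, 0.4583]
t=2: π = [0.2917, 0.1875, 0.5208]
t=3: π = [0.2778, 0.1840, 0.5382]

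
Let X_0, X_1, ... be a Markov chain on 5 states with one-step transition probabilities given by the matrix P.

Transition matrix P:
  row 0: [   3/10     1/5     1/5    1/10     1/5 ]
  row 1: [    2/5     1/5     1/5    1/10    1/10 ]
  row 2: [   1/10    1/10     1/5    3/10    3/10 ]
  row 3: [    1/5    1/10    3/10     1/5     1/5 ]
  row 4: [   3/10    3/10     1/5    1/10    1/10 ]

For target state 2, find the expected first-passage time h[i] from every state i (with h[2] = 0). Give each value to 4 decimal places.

First-step conditioning: h[2] = 0; for i ≠ 2, h[i] = 1 + Σ_k P[i][k]·h[k].
  h[0] = 1 + 3/10·h[0] + 1/5·h[1] + 1/10·h[3] + 1/5·h[4]
  h[1] = 1 + 2/5·h[0] + 1/5·h[1] + 1/10·h[3] + 1/10·h[4]
  h[3] = 1 + 1/5·h[0] + 1/10·h[1] + 1/5·h[3] + 1/5·h[4]
  h[4] = 1 + 3/10·h[0] + 3/10·h[1] + 1/10·h[3] + 1/10·h[4]
Solving the 4×4 linear system over states ≠ 2 gives exactly h = [90/19, 90/19, 0, 80/19, 90/19] (h[2] = 0 is the target).

h = [4.7368, 4.7368, 0.0000, 4.2105, 4.7368]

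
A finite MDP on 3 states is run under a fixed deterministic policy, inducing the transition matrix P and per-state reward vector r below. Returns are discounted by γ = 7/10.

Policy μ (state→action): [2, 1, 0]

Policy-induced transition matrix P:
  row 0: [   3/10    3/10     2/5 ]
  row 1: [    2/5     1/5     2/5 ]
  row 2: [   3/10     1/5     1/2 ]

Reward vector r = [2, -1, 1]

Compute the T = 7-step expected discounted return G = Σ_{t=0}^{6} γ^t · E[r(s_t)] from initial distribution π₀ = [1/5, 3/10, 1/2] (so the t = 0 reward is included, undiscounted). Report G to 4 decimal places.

t=0: π = [0.2000, 0.3000, 0.5000], E[r] = 0.6000, γ^t·E[r] = 0.600000, running G = 0.600000
t=1: π = [0.3300, 0.2200, 0.4500], E[r] = 0.8900, γ^t·E[r] = 0.623000, running G = 1.223000
t=2: π = [0.3220, 0.2330, 0.4450], E[r] = 0.8560, γ^t·E[r] = 0.419440, running G = 1.642440
t=3: π = [0.3233, 0.2322, 0.4445], E[r] = 0.8589, γ^t·E[r] = 0.294603, running G = 1.937043
t=4: π = [0.3232, 0.2323, 0.4445], E[r] = 0.8586, γ^t·E[r] = 0.206140, running G = 2.143183
t=5: π = [0.3232, 0.2323, 0.4444], E[r] = 0.8586, γ^t·E[r] = 0.144303, running G = 2.287486
t=6: π = [0.3232, 0.2323, 0.4444], E[r] = 0.8586, γ^t·E[r] = 0.101012, running G = 2.388498

G = 2.3885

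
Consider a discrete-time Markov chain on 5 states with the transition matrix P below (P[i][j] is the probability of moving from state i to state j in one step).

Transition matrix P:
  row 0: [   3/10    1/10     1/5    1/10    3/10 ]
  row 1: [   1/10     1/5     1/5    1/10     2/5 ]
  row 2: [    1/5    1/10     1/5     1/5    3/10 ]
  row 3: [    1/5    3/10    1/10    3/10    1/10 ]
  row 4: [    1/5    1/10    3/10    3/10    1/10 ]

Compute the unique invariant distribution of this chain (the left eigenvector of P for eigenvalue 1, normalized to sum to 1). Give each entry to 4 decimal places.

Balance equations π_j = Σ_i π_i·P[i][j]:
  π_0 = 3/10·π_0 + 1/10·π_1 + 1/5·π_2 + 1/5·π_3 + 1/5·π_4
  π_1 = 1/10·π_0 + 1/5·π_1 + 1/10·π_2 + 3/10·π_3 + 1/10·π_4
  π_2 = 1/5·π_0 + 1/5·π_1 + 1/5·π_2 + 1/10·π_3 + 3/10·π_4
  π_3 = 1/10·π_0 + 1/10·π_1 + 1/5·π_2 + 3/10·π_3 + 3/10·π_4
  normalize: π_0 + π_1 + π_2 + π_3 + π_4 = 1
Solving the linear system gives exactly π = [155/757, 119/757, 153/757, 157/757, 173/757].

π = [0.2048, 0.1572, 0.2021, 0.2074, 0.2285]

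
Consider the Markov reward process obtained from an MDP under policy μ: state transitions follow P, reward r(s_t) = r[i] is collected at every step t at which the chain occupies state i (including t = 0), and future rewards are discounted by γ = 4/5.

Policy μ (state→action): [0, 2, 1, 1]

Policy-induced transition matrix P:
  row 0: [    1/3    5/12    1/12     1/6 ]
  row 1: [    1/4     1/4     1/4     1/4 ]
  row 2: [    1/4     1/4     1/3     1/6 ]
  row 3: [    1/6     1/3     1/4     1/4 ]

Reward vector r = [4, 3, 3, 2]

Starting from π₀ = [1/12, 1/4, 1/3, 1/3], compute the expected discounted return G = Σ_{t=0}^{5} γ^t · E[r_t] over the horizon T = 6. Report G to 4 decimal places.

G = 10.9107

t=0: π = [0.0833, 0.2500, 0.3333, 0.3333], E[r] = 2.7500, γ^t·E[r] = 2.750000, running G = 2.750000
t=1: π = [0.2292, 0.2917, 0.2639, 0.2153], E[r] = 3.0139, γ^t·E[r] = 2.411111, running G = 5.161111
t=2: π = [0.2512, 0.3061, 0.2338, 0.2089], E[r] = 3.0422, γ^t·E[r] = 1.947037, running G = 7.108148
t=3: π = [0.2535, 0.3093, 0.2276, 0.2096], E[r] = 3.0439, γ^t·E[r] = 1.558494, running G = 8.666642
t=4: π = [0.2537, 0.3097, 0.2267, 0.2099], E[r] = 3.0438, γ^t·E[r] = 1.246723, running G = 9.913365
t=5: π = [0.2536, 0.3098, 0.2266, 0.2100], E[r] = 3.0437, γ^t·E[r] = 0.997352, running G = 10.910717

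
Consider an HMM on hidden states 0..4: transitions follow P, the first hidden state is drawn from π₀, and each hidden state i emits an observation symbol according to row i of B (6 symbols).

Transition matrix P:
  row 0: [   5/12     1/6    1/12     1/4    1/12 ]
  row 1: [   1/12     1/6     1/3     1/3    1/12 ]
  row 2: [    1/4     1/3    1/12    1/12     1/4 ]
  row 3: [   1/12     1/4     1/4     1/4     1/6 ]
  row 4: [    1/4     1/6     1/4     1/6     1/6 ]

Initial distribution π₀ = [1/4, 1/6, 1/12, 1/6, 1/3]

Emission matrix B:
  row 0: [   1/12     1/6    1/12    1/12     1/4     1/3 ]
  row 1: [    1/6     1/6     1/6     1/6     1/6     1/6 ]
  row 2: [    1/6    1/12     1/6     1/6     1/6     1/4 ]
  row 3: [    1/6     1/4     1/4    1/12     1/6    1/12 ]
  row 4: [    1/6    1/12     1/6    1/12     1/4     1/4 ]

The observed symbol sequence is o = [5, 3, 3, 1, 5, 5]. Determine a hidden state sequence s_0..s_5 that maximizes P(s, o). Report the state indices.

path = [0, 0, 0, 0, 0, 0]

t=0: δ = [8.333e-02, 2.778e-02, 2.083e-02, 1.389e-02, 8.333e-02]  (obs o_0=5)
t=1: δ = [2.894e-03, 2.315e-03, 3.472e-03, 1.736e-03, 1.157e-03]  ψ = [0, 0, 4, 0, 4]  (obs o_1=3)
t=2: δ = [1.005e-04, 1.929e-04, 1.286e-04, 6.430e-05, 7.234e-05]  ψ = [0, 2, 1, 1, 2]  (obs o_2=3)
t=3: δ = [6.977e-06, 7.144e-06, 5.358e-06, 1.608e-05, 2.679e-06]  ψ = [0, 2, 1, 1, 2]  (obs o_3=1)
t=4: δ = [9.690e-07, 6.698e-07, 1.005e-06, 3.349e-07, 6.698e-07]  ψ = [0, 3, 3, 3, 3]  (obs o_4=5)
t=5: δ = [1.346e-07, 5.582e-08, 5.582e-08, 2.019e-08, 6.279e-08]  ψ = [0, 2, 1, 0, 2]  (obs o_5=5)
backtrack: best end state = 0; path = [0, 0, 0, 0, 0, 0]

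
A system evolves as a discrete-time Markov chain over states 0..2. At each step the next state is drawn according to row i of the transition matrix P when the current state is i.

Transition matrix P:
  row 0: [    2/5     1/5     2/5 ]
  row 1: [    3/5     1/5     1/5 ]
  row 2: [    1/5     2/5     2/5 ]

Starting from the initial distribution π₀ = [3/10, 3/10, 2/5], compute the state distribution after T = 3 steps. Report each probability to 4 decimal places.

t=0: π = [0.3000, 0.3000, 0.4000]
t=1: π = [0.3800, 0.2800, 0.3400]
t=2: π = [0.3880, 0.2680, 0.3440]
t=3: π = [0.3848, 0.2688, 0.3464]

π = [0.3848, 0.2688, 0.3464]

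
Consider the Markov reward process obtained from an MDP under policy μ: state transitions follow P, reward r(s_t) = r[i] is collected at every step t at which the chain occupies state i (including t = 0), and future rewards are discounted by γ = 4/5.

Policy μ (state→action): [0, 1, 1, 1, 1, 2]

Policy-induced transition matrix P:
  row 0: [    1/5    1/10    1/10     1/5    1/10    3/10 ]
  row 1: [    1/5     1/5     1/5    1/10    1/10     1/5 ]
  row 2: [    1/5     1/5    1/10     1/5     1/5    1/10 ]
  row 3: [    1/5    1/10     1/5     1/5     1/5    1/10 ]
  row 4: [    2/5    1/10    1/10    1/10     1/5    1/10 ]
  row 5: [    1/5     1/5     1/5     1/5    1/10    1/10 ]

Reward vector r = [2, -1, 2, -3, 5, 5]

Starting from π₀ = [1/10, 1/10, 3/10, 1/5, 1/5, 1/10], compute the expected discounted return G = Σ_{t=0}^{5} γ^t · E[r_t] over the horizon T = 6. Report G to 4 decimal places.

G = 5.9841

t=0: π = [0.1000, 0.1000, 0.3000, 0.2000, 0.2000, 0.1000], E[r] = 1.6000, γ^t·E[r] = 1.600000, running G = 1.600000
t=1: π = [0.2400, 0.1500, 0.1400, 0.1700, 0.1700, 0.1300], E[r] = 1.6000, γ^t·E[r] = 1.280000, running G = 2.880000
t=2: π = [0.2340, 0.1420, 0.1450, 0.1680, 0.1480, 0.1630], E[r] = 1.6670, γ^t·E[r] = 1.066880, running G = 3.946880
t=3: π = [0.2296, 0.1450, 0.1473, 0.1710, 0.1461, 0.1610], E[r] = 1.6313, γ^t·E[r] = 0.835226, running G = 4.782106
t=4: π = [0.2292, 0.1453, 0.1477, 0.1709, 0.1464, 0.1604], E[r] = 1.6301, γ^t·E[r] = 0.667705, running G = 5.449811
t=5: π = [0.2293, 0.1453, 0.1477, 0.1708, 0.1465, 0.1604], E[r] = 1.6305, γ^t·E[r] = 0.534279, running G = 5.984090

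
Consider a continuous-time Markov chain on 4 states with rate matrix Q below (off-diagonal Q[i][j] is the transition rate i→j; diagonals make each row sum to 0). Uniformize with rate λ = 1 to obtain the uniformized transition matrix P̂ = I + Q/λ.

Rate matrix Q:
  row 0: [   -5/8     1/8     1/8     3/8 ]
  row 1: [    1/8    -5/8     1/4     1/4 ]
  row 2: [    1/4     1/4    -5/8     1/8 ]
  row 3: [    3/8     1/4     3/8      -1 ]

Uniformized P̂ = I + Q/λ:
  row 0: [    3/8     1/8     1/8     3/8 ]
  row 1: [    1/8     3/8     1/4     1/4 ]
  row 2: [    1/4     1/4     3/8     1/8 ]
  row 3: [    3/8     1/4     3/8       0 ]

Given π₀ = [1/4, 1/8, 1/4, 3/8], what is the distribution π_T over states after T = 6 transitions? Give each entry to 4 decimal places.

π = [0.2792, 0.2458, 0.2744, 0.2005]

t=0: π = [0.2500, 0.1250, 0.2500, 0.3750]
t=1: π = [0.3125, 0.2344, 0.2969, 0.1563]
t=2: π = [0.2793, 0.2402, 0.2676, 0.2129]
t=3: π = [0.2815, 0.2451, 0.2751, 0.1982]
t=4: π = [0.2793, 0.2455, 0.2740, 0.2012]
t=5: π = [0.2794, 0.2458, 0.2745, 0.2004]
t=6: π = [0.2792, 0.2458, 0.2744, 0.2005]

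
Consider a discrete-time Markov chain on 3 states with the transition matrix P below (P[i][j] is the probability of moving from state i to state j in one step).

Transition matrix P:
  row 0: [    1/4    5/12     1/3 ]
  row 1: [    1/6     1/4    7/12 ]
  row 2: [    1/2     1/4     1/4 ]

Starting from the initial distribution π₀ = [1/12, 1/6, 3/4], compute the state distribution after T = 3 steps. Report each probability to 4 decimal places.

π = [0.3166, 0.3010, 0.3824]

t=0: π = [0.0833, 0.1667, 0.7500]
t=1: π = [0.4236, 0.2639, 0.3125]
t=2: π = [0.3061, 0.3206, 0.3733]
t=3: π = [0.3166, 0.3010, 0.3824]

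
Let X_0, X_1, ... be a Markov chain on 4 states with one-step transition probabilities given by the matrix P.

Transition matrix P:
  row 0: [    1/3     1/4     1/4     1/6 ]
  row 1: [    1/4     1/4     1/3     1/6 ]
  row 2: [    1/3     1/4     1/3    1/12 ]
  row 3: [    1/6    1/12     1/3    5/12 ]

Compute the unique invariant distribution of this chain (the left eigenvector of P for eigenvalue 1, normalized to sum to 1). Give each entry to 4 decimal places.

Balance equations π_j = Σ_i π_i·P[i][j]:
  π_0 = 1/3·π_0 + 1/4·π_1 + 1/3·π_2 + 1/6·π_3
  π_1 = 1/4·π_0 + 1/4·π_1 + 1/4·π_2 + 1/12·π_3
  π_2 = 1/4·π_0 + 1/3·π_1 + 1/3·π_2 + 1/3·π_3
  normalize: π_0 + π_1 + π_2 + π_3 = 1
Solving the linear system gives exactly π = [170/599, 131/599, 371/1198, 225/1198].

π = [0.2838, 0.2187, 0.3097, 0.1878]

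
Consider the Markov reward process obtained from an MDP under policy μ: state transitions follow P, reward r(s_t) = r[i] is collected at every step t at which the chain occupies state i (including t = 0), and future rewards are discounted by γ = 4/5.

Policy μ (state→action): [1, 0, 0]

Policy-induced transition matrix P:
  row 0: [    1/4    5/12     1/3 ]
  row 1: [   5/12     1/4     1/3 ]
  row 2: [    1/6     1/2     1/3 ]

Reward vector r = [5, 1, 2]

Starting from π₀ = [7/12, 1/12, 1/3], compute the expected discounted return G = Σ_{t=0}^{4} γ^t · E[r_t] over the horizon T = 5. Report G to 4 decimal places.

G = 9.3744

t=0: π = [0.5833, 0.0833, 0.3333], E[r] = 3.6667, γ^t·E[r] = 3.666667, running G = 3.666667
t=1: π = [0.2361, 0.4306, 0.3333], E[r] = 2.2778, γ^t·E[r] = 1.822222, running G = 5.488889
t=2: π = [0.2940, 0.3727, 0.3333], E[r] = 2.5093, γ^t·E[r] = 1.605926, running G = 7.094815
t=3: π = [0.2843, 0.3823, 0.3333], E[r] = 2.4707, γ^t·E[r] = 1.264988, running G = 8.359802
t=4: π = [0.2859, 0.3807, 0.3333], E[r] = 2.4771, γ^t·E[r] = 1.014624, running G = 9.374426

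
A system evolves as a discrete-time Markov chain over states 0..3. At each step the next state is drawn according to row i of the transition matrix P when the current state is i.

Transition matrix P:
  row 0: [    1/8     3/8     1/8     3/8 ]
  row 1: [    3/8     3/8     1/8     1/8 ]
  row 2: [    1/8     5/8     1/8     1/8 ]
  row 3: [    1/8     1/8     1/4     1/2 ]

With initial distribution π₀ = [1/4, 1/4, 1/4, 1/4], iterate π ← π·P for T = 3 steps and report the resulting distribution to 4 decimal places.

t=0: π = [0.2500, 0.2500, 0.2500, 0.2500]
t=1: π = [0.1875, 0.3750, 0.1563, 0.2813]
t=2: π = [0.2188, 0.3438, 0.1602, 0.2773]
t=3: π = [0.2109, 0.3457, 0.1597, 0.2837]

π = [0.2109, 0.3457, 0.1597, 0.2837]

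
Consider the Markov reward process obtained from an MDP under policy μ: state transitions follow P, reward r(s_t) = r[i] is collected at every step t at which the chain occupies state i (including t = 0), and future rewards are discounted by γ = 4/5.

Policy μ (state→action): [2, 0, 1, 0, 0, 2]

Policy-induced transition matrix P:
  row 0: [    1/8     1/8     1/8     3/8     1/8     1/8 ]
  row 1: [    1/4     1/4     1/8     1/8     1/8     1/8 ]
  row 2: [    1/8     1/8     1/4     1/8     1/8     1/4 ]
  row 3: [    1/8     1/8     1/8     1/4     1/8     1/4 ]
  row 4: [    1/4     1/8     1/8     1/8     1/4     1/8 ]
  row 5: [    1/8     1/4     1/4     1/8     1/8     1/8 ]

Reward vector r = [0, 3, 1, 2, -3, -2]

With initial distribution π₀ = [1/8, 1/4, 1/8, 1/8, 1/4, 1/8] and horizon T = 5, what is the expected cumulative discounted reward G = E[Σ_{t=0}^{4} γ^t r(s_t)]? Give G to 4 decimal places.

G = 0.7510

t=0: π = [0.1250, 0.2500, 0.1250, 0.1250, 0.2500, 0.1250], E[r] = 0.1250, γ^t·E[r] = 0.125000, running G = 0.125000
t=1: π = [0.1875, 0.1719, 0.1563, 0.1719, 0.1563, 0.1563], E[r] = 0.2344, γ^t·E[r] = 0.187500, running G = 0.312500
t=2: π = [0.1660, 0.1660, 0.1641, 0.1934, 0.1445, 0.1660], E[r] = 0.2832, γ^t·E[r] = 0.181250, running G = 0.493750
t=3: π = [0.1638, 0.1665, 0.1663, 0.1907, 0.1431, 0.1697], E[r] = 0.2786, γ^t·E[r] = 0.142625, running G = 0.636375
t=4: π = [0.1637, 0.1670, 0.1670, 0.1898, 0.1429, 0.1696], E[r] = 0.2798, γ^t·E[r] = 0.114588, running G = 0.750963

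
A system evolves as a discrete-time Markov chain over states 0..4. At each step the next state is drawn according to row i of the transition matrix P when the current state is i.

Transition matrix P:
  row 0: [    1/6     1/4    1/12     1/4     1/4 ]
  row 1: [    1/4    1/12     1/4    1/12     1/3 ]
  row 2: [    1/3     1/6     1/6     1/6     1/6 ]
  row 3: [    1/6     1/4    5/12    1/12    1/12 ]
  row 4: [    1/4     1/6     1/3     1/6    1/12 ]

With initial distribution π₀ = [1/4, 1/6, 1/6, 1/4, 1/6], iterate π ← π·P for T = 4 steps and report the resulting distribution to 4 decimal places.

π = [0.2365, 0.1842, 0.2333, 0.1578, 0.1882]

t=0: π = [0.2500, 0.1667, 0.1667, 0.2500, 0.1667]
t=1: π = [0.2222, 0.1944, 0.2500, 0.1528, 0.1806]
t=2: π = [0.2396, 0.1817, 0.2326, 0.1563, 0.1898]
t=3: π = [0.2364, 0.1845, 0.2325, 0.1585, 0.1881]
t=4: π = [0.2365, 0.1842, 0.2333, 0.1578, 0.1882]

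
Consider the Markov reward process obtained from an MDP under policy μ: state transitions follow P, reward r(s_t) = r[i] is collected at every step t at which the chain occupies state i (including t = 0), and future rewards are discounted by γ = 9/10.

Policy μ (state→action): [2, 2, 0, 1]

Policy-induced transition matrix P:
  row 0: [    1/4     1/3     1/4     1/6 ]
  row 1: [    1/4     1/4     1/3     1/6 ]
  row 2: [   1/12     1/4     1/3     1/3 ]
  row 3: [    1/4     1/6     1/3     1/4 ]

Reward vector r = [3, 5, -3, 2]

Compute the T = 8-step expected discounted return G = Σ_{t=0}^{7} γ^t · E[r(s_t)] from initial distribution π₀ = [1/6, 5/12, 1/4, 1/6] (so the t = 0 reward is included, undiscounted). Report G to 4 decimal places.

G = 8.5327

t=0: π = [0.1667, 0.4167, 0.2500, 0.1667], E[r] = 2.1667, γ^t·E[r] = 2.166667, running G = 2.166667
t=1: π = [0.2083, 0.2500, 0.3194, 0.2222], E[r] = 1.3611, γ^t·E[r] = 1.225000, running G = 3.391667
t=2: π = [0.1968, 0.2488, 0.3160, 0.2384], E[r] = 1.3634, γ^t·E[r] = 1.104375, running G = 4.496042
t=3: π = [0.1973, 0.2465, 0.3169, 0.2392], E[r] = 1.3522, γ^t·E[r] = 0.985781, running G = 5.481823
t=4: π = [0.1972, 0.2465, 0.3169, 0.2394], E[r] = 1.3523, γ^t·E[r] = 0.887224, running G = 6.369047
t=5: π = [0.1972, 0.2465, 0.3169, 0.2394], E[r] = 1.3521, γ^t·E[r] = 0.798410, running G = 7.167457
t=6: π = [0.1972, 0.2465, 0.3169, 0.2394], E[r] = 1.3521, γ^t·E[r] = 0.718569, running G = 7.886026
t=7: π = [0.1972, 0.2465, 0.3169, 0.2394], E[r] = 1.3521, γ^t·E[r] = 0.646711, running G = 8.532738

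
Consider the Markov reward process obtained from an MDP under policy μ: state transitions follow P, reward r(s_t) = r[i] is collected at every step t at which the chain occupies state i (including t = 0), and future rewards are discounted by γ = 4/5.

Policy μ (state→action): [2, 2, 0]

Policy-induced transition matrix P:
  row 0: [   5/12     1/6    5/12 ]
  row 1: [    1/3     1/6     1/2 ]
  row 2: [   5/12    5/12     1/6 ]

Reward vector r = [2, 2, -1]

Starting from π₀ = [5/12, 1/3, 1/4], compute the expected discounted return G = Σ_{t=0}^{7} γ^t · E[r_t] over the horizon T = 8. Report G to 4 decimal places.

G = 4.1897

t=0: π = [0.4167, 0.3333, 0.2500], E[r] = 1.2500, γ^t·E[r] = 1.250000, running G = 1.250000
t=1: π = [0.3889, 0.2292, 0.3819], E[r] = 0.8542, γ^t·E[r] = 0.683333, running G = 1.933333
t=2: π = [0.3976, 0.2622, 0.3403], E[r] = 0.9792, γ^t·E[r] = 0.626667, running G = 2.560000
t=3: π = [0.3948, 0.2517, 0.3534], E[r] = 0.9397, γ^t·E[r] = 0.481111, running G = 3.041111
t=4: π = [0.3957, 0.2550, 0.3493], E[r] = 0.9521, γ^t·E[r] = 0.390000, running G = 3.431111
t=5: π = [0.3954, 0.2540, 0.3506], E[r] = 0.9482, γ^t·E[r] = 0.310708, running G = 3.741819
t=6: π = [0.3955, 0.2543, 0.3502], E[r] = 0.9495, γ^t·E[r] = 0.248893, running G = 3.990712
t=7: π = [0.3955, 0.2542, 0.3503], E[r] = 0.9491, γ^t·E[r] = 0.199032, running G = 4.189744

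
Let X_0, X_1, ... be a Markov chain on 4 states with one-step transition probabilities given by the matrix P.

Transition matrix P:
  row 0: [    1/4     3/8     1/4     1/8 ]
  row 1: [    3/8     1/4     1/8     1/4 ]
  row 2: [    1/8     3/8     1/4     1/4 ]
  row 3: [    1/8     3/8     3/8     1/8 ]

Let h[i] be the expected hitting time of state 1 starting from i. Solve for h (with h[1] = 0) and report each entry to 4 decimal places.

h = [2.6667, 0.0000, 2.6667, 2.6667]

First-step conditioning: h[1] = 0; for i ≠ 1, h[i] = 1 + Σ_k P[i][k]·h[k].
  h[0] = 1 + 1/4·h[0] + 1/4·h[2] + 1/8·h[3]
  h[2] = 1 + 1/8·h[0] + 1/4·h[2] + 1/4·h[3]
  h[3] = 1 + 1/8·h[0] + 3/8·h[2] + 1/8·h[3]
Solving the 3×3 linear system over states ≠ 1 gives exactly h = [8/3, 0, 8/3, 8/3] (h[1] = 0 is the target).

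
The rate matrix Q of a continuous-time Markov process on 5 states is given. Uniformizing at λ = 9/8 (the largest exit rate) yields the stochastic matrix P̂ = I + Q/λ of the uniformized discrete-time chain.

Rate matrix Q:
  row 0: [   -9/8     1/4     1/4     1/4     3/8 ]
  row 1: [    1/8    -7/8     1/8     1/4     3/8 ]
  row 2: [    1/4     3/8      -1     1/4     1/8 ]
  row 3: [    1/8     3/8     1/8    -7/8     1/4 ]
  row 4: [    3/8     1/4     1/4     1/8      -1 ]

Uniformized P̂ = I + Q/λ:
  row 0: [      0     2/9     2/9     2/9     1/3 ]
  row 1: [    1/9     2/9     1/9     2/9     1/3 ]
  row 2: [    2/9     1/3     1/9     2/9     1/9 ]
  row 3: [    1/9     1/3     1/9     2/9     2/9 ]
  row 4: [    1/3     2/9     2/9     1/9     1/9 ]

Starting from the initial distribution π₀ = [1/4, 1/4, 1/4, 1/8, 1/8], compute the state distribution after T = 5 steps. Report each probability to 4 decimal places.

π = [0.1607, 0.2612, 0.1542, 0.1971, 0.2269]

t=0: π = [0.2500, 0.2500, 0.2500, 0.1250, 0.1250]
t=1: π = [0.1389, 0.2639, 0.1528, 0.2083, 0.2361]
t=2: π = [0.1651, 0.2623, 0.1528, 0.1960, 0.2238]
t=3: π = [0.1595, 0.2610, 0.1543, 0.1974, 0.2279]
t=4: π = [0.1612, 0.2613, 0.1541, 0.1969, 0.2265]
t=5: π = [0.1607, 0.2612, 0.1542, 0.1971, 0.2269]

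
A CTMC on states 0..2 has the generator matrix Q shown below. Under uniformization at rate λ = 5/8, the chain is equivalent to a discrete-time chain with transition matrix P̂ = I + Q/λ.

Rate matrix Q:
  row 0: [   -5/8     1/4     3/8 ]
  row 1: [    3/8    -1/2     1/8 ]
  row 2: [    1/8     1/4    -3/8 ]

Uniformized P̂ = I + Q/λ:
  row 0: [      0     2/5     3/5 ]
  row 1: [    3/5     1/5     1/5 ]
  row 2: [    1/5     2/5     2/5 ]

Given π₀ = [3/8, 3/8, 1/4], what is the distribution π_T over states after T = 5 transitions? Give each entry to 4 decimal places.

t=0: π = [0.3750, 0.3750, 0.2500]
t=1: π = [0.2750, 0.3250, 0.4000]
t=2: π = [0.2750, 0.3350, 0.3900]
t=3: π = [0.2790, 0.3330, 0.3880]
t=4: π = [0.2774, 0.3334, 0.3892]
t=5: π = [0.2779, 0.3333, 0.3888]

π = [0.2779, 0.3333, 0.3888]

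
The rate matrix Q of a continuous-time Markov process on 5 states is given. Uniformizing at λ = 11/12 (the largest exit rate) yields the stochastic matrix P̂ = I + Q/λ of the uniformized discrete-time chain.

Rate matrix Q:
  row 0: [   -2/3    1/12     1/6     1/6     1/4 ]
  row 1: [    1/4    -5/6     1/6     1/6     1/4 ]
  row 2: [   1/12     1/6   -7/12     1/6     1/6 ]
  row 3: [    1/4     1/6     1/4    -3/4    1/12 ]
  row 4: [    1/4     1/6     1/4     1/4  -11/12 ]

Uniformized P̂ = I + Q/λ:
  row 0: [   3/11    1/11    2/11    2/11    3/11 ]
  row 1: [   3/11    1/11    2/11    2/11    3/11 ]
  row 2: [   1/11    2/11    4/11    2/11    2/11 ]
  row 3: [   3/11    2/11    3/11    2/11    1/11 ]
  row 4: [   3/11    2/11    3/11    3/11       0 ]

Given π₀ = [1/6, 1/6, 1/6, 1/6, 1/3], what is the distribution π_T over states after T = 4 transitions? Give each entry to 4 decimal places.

π = [0.2250, 0.1479, 0.2627, 0.1969, 0.1675]

t=0: π = [0.1667, 0.1667, 0.1667, 0.1667, 0.3333]
t=1: π = [0.2424, 0.1515, 0.2576, 0.2121, 0.1364]
t=2: π = [0.2259, 0.1460, 0.2603, 0.1942, 0.1736]
t=3: π = [0.2254, 0.1480, 0.2626, 0.1976, 0.1664]
t=4: π = [0.2250, 0.1479, 0.2627, 0.1969, 0.1675]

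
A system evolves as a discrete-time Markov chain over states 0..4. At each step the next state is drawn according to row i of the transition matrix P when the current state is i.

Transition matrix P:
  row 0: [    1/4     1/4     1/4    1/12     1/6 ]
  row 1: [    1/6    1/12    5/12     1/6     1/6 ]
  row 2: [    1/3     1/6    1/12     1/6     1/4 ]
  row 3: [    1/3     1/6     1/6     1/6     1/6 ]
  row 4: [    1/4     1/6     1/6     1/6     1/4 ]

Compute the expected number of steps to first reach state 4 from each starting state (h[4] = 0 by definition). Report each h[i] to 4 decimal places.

h = [5.3764, 5.3252, 4.9988, 5.4153, 0.0000]

First-step conditioning: h[4] = 0; for i ≠ 4, h[i] = 1 + Σ_k P[i][k]·h[k].
  h[0] = 1 + 1/4·h[0] + 1/4·h[1] + 1/4·h[2] + 1/12·h[3]
  h[1] = 1 + 1/6·h[0] + 1/12·h[1] + 5/12·h[2] + 1/6·h[3]
  h[2] = 1 + 1/3·h[0] + 1/6·h[1] + 1/12·h[2] + 1/6·h[3]
  h[3] = 1 + 1/3·h[0] + 1/6·h[1] + 1/6·h[2] + 1/6·h[3]
Solving the 4×4 linear system over states ≠ 4 gives exactly h = [4414/821, 4372/821, 4104/821, 4446/821, 0] (h[4] = 0 is the target).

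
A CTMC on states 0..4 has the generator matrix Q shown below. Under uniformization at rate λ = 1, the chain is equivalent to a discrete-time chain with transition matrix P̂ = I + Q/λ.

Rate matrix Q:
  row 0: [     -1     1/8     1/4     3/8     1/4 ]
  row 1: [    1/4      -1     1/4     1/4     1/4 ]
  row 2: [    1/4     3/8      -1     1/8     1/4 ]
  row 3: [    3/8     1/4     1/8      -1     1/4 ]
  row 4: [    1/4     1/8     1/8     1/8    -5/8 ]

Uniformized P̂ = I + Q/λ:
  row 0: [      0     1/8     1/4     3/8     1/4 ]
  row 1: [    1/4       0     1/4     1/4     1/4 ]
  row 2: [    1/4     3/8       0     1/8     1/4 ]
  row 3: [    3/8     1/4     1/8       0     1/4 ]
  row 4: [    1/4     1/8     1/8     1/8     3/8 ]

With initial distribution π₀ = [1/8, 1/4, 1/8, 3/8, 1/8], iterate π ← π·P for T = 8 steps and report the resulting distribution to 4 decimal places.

π = [0.2177, 0.1649, 0.1537, 0.1779, 0.2857]

t=0: π = [0.1250, 0.2500, 0.1250, 0.3750, 0.1250]
t=1: π = [0.2656, 0.1719, 0.1563, 0.1406, 0.2656]
t=2: π = [0.2012, 0.1602, 0.1602, 0.1953, 0.2832]
t=3: π = [0.2241, 0.1694, 0.1501, 0.1709, 0.2854]
t=4: π = [0.2153, 0.1627, 0.1554, 0.1808, 0.2857]
t=5: π = [0.2188, 0.1661, 0.1528, 0.1766, 0.2857]
t=6: π = [0.2174, 0.1645, 0.1540, 0.1784, 0.2857]
t=7: π = [0.2180, 0.1652, 0.1535, 0.1776, 0.2857]
t=8: π = [0.2177, 0.1649, 0.1537, 0.1779, 0.2857]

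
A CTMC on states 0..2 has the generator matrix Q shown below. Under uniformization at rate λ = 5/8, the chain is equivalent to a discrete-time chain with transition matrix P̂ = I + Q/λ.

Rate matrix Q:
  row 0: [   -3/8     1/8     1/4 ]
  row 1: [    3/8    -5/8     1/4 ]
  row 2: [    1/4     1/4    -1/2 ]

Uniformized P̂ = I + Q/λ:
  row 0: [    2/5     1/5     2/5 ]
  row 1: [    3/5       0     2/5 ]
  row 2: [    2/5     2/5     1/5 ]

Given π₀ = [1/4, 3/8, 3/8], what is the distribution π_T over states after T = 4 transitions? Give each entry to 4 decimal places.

π = [0.4444, 0.2222, 0.3334]

t=0: π = [0.2500, 0.3750, 0.3750]
t=1: π = [0.4750, 0.2000, 0.3250]
t=2: π = [0.4400, 0.2250, 0.3350]
t=3: π = [0.4450, 0.2220, 0.3330]
t=4: π = [0.4444, 0.2222, 0.3334]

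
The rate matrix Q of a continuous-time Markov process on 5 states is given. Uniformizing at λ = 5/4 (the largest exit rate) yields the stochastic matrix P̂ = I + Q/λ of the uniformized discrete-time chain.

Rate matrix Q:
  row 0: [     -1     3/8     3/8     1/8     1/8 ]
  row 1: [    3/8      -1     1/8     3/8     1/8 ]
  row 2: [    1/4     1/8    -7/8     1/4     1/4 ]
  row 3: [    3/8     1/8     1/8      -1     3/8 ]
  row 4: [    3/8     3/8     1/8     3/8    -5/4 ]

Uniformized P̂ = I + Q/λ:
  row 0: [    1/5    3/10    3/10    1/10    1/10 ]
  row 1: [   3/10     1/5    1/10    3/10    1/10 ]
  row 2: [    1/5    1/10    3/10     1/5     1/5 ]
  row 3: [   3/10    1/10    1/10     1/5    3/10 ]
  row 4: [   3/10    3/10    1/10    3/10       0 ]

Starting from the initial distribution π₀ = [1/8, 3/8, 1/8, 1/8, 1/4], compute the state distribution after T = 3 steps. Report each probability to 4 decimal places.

π = [0.2558, 0.2021, 0.1885, 0.2095, 0.1441]

t=0: π = [0.1250, 0.3750, 0.1250, 0.1250, 0.2500]
t=1: π = [0.2750, 0.2125, 0.1500, 0.2500, 0.1125]
t=2: π = [0.2575, 0.1988, 0.1850, 0.2050, 0.1538]
t=3: π = [0.2558, 0.2021, 0.1885, 0.2095, 0.1441]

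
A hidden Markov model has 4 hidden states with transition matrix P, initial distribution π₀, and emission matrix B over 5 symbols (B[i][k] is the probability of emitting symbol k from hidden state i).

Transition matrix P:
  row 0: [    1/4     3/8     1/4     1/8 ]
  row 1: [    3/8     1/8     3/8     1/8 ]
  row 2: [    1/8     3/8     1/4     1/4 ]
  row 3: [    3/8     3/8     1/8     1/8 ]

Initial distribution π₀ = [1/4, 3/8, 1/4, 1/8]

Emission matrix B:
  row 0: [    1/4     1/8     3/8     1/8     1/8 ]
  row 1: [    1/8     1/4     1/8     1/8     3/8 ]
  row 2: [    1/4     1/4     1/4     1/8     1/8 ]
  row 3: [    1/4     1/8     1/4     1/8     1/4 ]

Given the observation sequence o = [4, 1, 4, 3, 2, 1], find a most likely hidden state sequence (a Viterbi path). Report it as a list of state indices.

t=0: δ = [3.125e-02, 1.406e-01, 3.125e-02, 3.125e-02]  (obs o_0=4)
t=1: δ = [6.592e-03, 4.395e-03, 1.318e-02, 2.197e-03]  ψ = [1, 1, 1, 1]  (obs o_1=1)
t=2: δ = [2.060e-04, 1.854e-03, 4.120e-04, 8.240e-04]  ψ = [0, 2, 2, 2]  (obs o_2=4)
t=3: δ = [8.690e-05, 3.862e-05, 8.690e-05, 2.897e-05]  ψ = [1, 3, 1, 1]  (obs o_3=3)
t=4: δ = [8.147e-06, 4.074e-06, 5.431e-06, 5.431e-06]  ψ = [0, 0, 0, 2]  (obs o_4=2)
t=5: δ = [2.546e-07, 7.638e-07, 5.092e-07, 1.697e-07]  ψ = [0, 0, 0, 2]  (obs o_5=1)
backtrack: best end state = 1; path = [1, 2, 1, 0, 0, 1]

path = [1, 2, 1, 0, 0, 1]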